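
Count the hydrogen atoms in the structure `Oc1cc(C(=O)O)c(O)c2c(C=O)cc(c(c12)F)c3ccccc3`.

Hydrogens are implicit in SMILES; fill each atom to its normal valence:
  9 × C (aromatic): no H
  7 × C (aromatic): 1 H each → 7
  3 × O: 1 H each → 3
  2 × O: no H
  1 × C: 1 H
  1 × C: no H
  1 × F: no H
  Total hydrogens = 11.

11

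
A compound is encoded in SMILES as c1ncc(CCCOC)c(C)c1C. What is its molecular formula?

C11H17NO

Heavy atoms from the SMILES: 11 C, 1 N, 1 O.
Implicit hydrogens by atom environment:
  3 × C: 3 H each → 9
  3 × C: 2 H each → 6
  3 × C (aromatic): no H
  2 × C (aromatic): 1 H each → 2
  1 × N (aromatic): no H
  1 × O: no H
  Total hydrogens = 17.
Molecular formula: C11H17NO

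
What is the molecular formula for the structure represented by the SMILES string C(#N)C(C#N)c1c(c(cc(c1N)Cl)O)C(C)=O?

C11H8ClN3O2

Heavy atoms from the SMILES: 11 C, 1 Cl, 3 N, 2 O.
Implicit hydrogens by atom environment:
  5 × C (aromatic): no H
  3 × C: no H
  2 × N: no H
  1 × C: 3 H
  1 × C (aromatic): 1 H
  1 × C: 1 H
  1 × Cl: no H
  1 × N: 2 H
  1 × O: 1 H
  1 × O: no H
  Total hydrogens = 8.
Molecular formula: C11H8ClN3O2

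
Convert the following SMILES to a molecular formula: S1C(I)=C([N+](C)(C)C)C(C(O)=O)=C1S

C8H11INO2S2+

Heavy atoms from the SMILES: 8 C, 1 I, 1 N, 2 O, 2 S.
Implicit hydrogens by atom environment:
  4 × C (aromatic): no H
  3 × C: 3 H each → 9
  1 × C: no H
  1 × I: no H
  1 × N (charge +1): no H
  1 × O: 1 H
  1 × O: no H
  1 × S: 1 H
  1 × S (aromatic): no H
  Total hydrogens = 11.
Net charge +1.
Molecular formula: C8H11INO2S2+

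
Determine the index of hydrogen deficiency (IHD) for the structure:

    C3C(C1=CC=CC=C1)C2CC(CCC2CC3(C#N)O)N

Molecular formula from the SMILES: C17H22N2O.
DoU = (2C + 2 + N − H − X)/2 = (2·17 + 2 + 2 − 22 − 0)/2 = 16/2 = 8.
(Structurally: 3 ring(s) + 5 π bond(s) = 8.)

8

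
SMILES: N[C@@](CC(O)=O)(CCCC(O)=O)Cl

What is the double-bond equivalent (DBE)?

Molecular formula from the SMILES: C7H12ClNO4.
DoU = (2C + 2 + N − H − X)/2 = (2·7 + 2 + 1 − 12 − 1)/2 = 4/2 = 2.
(Structurally: 0 ring(s) + 2 π bond(s) = 2.)

2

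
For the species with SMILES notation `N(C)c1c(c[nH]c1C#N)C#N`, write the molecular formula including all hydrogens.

C7H6N4

Heavy atoms from the SMILES: 7 C, 4 N.
Implicit hydrogens by atom environment:
  3 × C (aromatic): no H
  2 × C: no H
  2 × N: no H
  1 × C: 3 H
  1 × C (aromatic): 1 H
  1 × N (aromatic): 1 H
  1 × N: 1 H
  Total hydrogens = 6.
Molecular formula: C7H6N4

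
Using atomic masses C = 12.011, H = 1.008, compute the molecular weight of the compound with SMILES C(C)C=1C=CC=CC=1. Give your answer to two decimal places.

Molecular formula: C8H10.
M = 8×12.011 + 10×1.008 = 106.17 g/mol.

106.17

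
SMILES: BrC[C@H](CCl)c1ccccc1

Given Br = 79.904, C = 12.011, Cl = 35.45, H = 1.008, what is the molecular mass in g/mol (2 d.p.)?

233.53

Molecular formula: C9H10BrCl.
M = 1×79.904 + 9×12.011 + 1×35.45 + 10×1.008 = 233.53 g/mol.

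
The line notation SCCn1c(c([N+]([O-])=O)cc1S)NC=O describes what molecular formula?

Heavy atoms from the SMILES: 7 C, 3 N, 3 O, 2 S.
Implicit hydrogens by atom environment:
  3 × C (aromatic): no H
  2 × C: 2 H each → 4
  2 × O: no H
  2 × S: 1 H each → 2
  1 × C (aromatic): 1 H
  1 × C: 1 H
  1 × N: 1 H
  1 × N (aromatic): no H
  1 × N (charge +1): no H
  1 × O (charge -1): no H
  Total hydrogens = 9.
Molecular formula: C7H9N3O3S2

C7H9N3O3S2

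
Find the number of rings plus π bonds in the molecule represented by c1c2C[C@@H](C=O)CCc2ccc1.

Molecular formula from the SMILES: C11H12O.
DoU = (2C + 2 + N − H − X)/2 = (2·11 + 2 + 0 − 12 − 0)/2 = 12/2 = 6.
(Structurally: 2 ring(s) + 4 π bond(s) = 6.)

6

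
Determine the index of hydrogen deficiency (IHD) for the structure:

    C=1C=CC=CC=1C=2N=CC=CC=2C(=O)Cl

Molecular formula from the SMILES: C12H8ClNO.
DoU = (2C + 2 + N − H − X)/2 = (2·12 + 2 + 1 − 8 − 1)/2 = 18/2 = 9.
(Structurally: 2 ring(s) + 7 π bond(s) = 9.)

9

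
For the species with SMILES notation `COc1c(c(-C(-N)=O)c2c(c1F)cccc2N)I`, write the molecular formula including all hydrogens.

Heavy atoms from the SMILES: 12 C, 1 F, 1 I, 2 N, 2 O.
Implicit hydrogens by atom environment:
  7 × C (aromatic): no H
  3 × C (aromatic): 1 H each → 3
  2 × N: 2 H each → 4
  2 × O: no H
  1 × C: 3 H
  1 × C: no H
  1 × F: no H
  1 × I: no H
  Total hydrogens = 10.
Molecular formula: C12H10FIN2O2

C12H10FIN2O2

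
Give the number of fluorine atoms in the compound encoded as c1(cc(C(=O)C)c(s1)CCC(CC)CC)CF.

1

The symbol for fluorine appears 1 time in the SMILES.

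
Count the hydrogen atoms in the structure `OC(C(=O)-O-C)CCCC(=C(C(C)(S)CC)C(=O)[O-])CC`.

25

Hydrogens are implicit in SMILES; fill each atom to its normal valence:
  5 × C: 2 H each → 10
  5 × C: no H
  4 × C: 3 H each → 12
  3 × O: no H
  1 × C: 1 H
  1 × O: 1 H
  1 × O (charge -1): no H
  1 × S: 1 H
  Total hydrogens = 25.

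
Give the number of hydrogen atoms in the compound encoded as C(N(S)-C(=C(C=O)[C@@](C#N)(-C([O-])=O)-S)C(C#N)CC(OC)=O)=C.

Hydrogens are implicit in SMILES; fill each atom to its normal valence:
  7 × C: no H
  4 × O: no H
  3 × C: 1 H each → 3
  3 × N: no H
  2 × C: 2 H each → 4
  2 × S: 1 H each → 2
  1 × C: 3 H
  1 × O (charge -1): no H
  Total hydrogens = 12.

12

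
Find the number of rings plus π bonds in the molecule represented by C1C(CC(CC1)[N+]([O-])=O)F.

2

Molecular formula from the SMILES: C6H10FNO2.
DoU = (2C + 2 + N − H − X)/2 = (2·6 + 2 + 1 − 10 − 1)/2 = 4/2 = 2.
(Structurally: 1 ring(s) + 1 π bond(s) = 2.)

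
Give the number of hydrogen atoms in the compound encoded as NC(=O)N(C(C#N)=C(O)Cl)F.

Hydrogens are implicit in SMILES; fill each atom to its normal valence:
  4 × C: no H
  2 × N: no H
  1 × Cl: no H
  1 × F: no H
  1 × N: 2 H
  1 × O: 1 H
  1 × O: no H
  Total hydrogens = 3.

3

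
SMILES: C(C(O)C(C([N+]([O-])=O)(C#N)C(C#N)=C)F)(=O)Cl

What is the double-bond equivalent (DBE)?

Molecular formula from the SMILES: C8H5ClFN3O4.
DoU = (2C + 2 + N − H − X)/2 = (2·8 + 2 + 3 − 5 − 2)/2 = 14/2 = 7.
(Structurally: 0 ring(s) + 7 π bond(s) = 7.)

7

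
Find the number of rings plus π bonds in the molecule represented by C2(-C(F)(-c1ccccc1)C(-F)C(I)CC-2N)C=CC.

Molecular formula from the SMILES: C15H18F2IN.
DoU = (2C + 2 + N − H − X)/2 = (2·15 + 2 + 1 − 18 − 3)/2 = 12/2 = 6.
(Structurally: 2 ring(s) + 4 π bond(s) = 6.)

6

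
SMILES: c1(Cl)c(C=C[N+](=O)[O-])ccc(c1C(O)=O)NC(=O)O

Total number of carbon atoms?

The symbol for carbon appears 10 times in the SMILES. Lowercase c denotes aromatic carbon and counts toward C.

10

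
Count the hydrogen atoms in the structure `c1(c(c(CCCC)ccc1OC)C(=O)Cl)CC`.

19

Hydrogens are implicit in SMILES; fill each atom to its normal valence:
  4 × C: 2 H each → 8
  4 × C (aromatic): no H
  3 × C: 3 H each → 9
  2 × C (aromatic): 1 H each → 2
  2 × O: no H
  1 × C: no H
  1 × Cl: no H
  Total hydrogens = 19.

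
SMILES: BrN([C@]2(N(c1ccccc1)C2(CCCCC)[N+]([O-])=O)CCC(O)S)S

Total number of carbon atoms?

The symbol for carbon appears 16 times in the SMILES. Lowercase c denotes aromatic carbon and counts toward C.

16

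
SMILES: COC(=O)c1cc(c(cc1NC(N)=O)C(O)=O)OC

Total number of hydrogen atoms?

12

Hydrogens are implicit in SMILES; fill each atom to its normal valence:
  5 × O: no H
  4 × C (aromatic): no H
  3 × C: no H
  2 × C: 3 H each → 6
  2 × C (aromatic): 1 H each → 2
  1 × N: 2 H
  1 × N: 1 H
  1 × O: 1 H
  Total hydrogens = 12.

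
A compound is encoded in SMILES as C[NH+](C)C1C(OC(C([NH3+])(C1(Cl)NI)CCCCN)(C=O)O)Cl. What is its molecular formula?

Heavy atoms from the SMILES: 12 C, 2 Cl, 1 I, 4 N, 3 O.
Implicit hydrogens by atom environment:
  4 × C: 2 H each → 8
  3 × C: 1 H each → 3
  3 × C: no H
  2 × C: 3 H each → 6
  2 × Cl: no H
  2 × O: no H
  1 × I: no H
  1 × N (charge +1): 3 H
  1 × N: 2 H
  1 × N: 1 H
  1 × N (charge +1): 1 H
  1 × O: 1 H
  Total hydrogens = 25.
Net charge +2.
Molecular formula: [C12H25Cl2IN4O3]2+

[C12H25Cl2IN4O3]2+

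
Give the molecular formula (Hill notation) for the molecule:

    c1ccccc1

Heavy atoms from the SMILES: 6 C.
Implicit hydrogens by atom environment:
  6 × C (aromatic): 1 H each → 6
  Total hydrogens = 6.
Molecular formula: C6H6

C6H6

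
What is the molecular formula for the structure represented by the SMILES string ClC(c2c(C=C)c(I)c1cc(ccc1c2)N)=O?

C13H9ClINO

Heavy atoms from the SMILES: 13 C, 1 Cl, 1 I, 1 N, 1 O.
Implicit hydrogens by atom environment:
  6 × C (aromatic): no H
  4 × C (aromatic): 1 H each → 4
  1 × C: 2 H
  1 × C: 1 H
  1 × C: no H
  1 × Cl: no H
  1 × I: no H
  1 × N: 2 H
  1 × O: no H
  Total hydrogens = 9.
Molecular formula: C13H9ClINO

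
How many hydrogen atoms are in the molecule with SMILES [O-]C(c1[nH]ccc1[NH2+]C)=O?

8

Hydrogens are implicit in SMILES; fill each atom to its normal valence:
  2 × C (aromatic): 1 H each → 2
  2 × C (aromatic): no H
  1 × C: 3 H
  1 × C: no H
  1 × N (charge +1): 2 H
  1 × N (aromatic): 1 H
  1 × O: no H
  1 × O (charge -1): no H
  Total hydrogens = 8.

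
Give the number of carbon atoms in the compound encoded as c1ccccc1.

The symbol for carbon appears 6 times in the SMILES. Lowercase c denotes aromatic carbon and counts toward C.

6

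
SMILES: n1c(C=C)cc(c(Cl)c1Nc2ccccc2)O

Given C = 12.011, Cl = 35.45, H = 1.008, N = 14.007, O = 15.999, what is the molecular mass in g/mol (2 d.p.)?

Molecular formula: C13H11ClN2O.
M = 13×12.011 + 1×35.45 + 11×1.008 + 2×14.007 + 1×15.999 = 246.69 g/mol.

246.69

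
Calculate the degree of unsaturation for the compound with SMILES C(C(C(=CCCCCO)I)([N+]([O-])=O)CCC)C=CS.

Molecular formula from the SMILES: C13H22INO3S.
DoU = (2C + 2 + N − H − X)/2 = (2·13 + 2 + 1 − 22 − 1)/2 = 6/2 = 3.
(Structurally: 0 ring(s) + 3 π bond(s) = 3.)

3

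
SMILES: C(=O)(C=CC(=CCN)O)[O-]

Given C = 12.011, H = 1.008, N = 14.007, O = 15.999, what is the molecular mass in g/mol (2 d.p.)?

Molecular formula: C6H8NO3-.
M = 6×12.011 + 8×1.008 + 1×14.007 + 3×15.999 = 142.13 g/mol.

142.13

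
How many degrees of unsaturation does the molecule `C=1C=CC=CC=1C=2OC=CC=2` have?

Molecular formula from the SMILES: C10H8O.
DoU = (2C + 2 + N − H − X)/2 = (2·10 + 2 + 0 − 8 − 0)/2 = 14/2 = 7.
(Structurally: 2 ring(s) + 5 π bond(s) = 7.)

7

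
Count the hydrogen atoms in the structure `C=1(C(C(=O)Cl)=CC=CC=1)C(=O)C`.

Hydrogens are implicit in SMILES; fill each atom to its normal valence:
  4 × C (aromatic): 1 H each → 4
  2 × C (aromatic): no H
  2 × C: no H
  2 × O: no H
  1 × C: 3 H
  1 × Cl: no H
  Total hydrogens = 7.

7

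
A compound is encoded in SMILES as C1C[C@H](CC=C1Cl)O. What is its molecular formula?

Heavy atoms from the SMILES: 6 C, 1 Cl, 1 O.
Implicit hydrogens by atom environment:
  3 × C: 2 H each → 6
  2 × C: 1 H each → 2
  1 × C: no H
  1 × Cl: no H
  1 × O: 1 H
  Total hydrogens = 9.
Molecular formula: C6H9ClO

C6H9ClO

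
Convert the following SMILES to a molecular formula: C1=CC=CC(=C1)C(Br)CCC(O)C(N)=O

C11H14BrNO2

Heavy atoms from the SMILES: 1 Br, 11 C, 1 N, 2 O.
Implicit hydrogens by atom environment:
  5 × C (aromatic): 1 H each → 5
  2 × C: 2 H each → 4
  2 × C: 1 H each → 2
  1 × Br: no H
  1 × C: no H
  1 × C (aromatic): no H
  1 × N: 2 H
  1 × O: 1 H
  1 × O: no H
  Total hydrogens = 14.
Molecular formula: C11H14BrNO2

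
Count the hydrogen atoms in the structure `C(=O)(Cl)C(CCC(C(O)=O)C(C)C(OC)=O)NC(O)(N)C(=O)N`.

20

Hydrogens are implicit in SMILES; fill each atom to its normal valence:
  5 × C: no H
  5 × O: no H
  3 × C: 1 H each → 3
  2 × C: 3 H each → 6
  2 × C: 2 H each → 4
  2 × N: 2 H each → 4
  2 × O: 1 H each → 2
  1 × Cl: no H
  1 × N: 1 H
  Total hydrogens = 20.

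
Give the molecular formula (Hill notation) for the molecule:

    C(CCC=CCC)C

Heavy atoms from the SMILES: 8 C.
Implicit hydrogens by atom environment:
  4 × C: 2 H each → 8
  2 × C: 3 H each → 6
  2 × C: 1 H each → 2
  Total hydrogens = 16.
Molecular formula: C8H16

C8H16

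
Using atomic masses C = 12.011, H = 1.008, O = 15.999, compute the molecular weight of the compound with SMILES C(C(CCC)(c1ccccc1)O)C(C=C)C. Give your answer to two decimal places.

218.34

Molecular formula: C15H22O.
M = 15×12.011 + 22×1.008 + 1×15.999 = 218.34 g/mol.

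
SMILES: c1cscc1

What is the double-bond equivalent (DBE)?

3

Molecular formula from the SMILES: C4H4S.
DoU = (2C + 2 + N − H − X)/2 = (2·4 + 2 + 0 − 4 − 0)/2 = 6/2 = 3.
(Structurally: 1 ring(s) + 2 π bond(s) = 3.)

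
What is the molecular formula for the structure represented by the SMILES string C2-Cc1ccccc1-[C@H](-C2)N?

Heavy atoms from the SMILES: 10 C, 1 N.
Implicit hydrogens by atom environment:
  4 × C (aromatic): 1 H each → 4
  3 × C: 2 H each → 6
  2 × C (aromatic): no H
  1 × C: 1 H
  1 × N: 2 H
  Total hydrogens = 13.
Molecular formula: C10H13N

C10H13N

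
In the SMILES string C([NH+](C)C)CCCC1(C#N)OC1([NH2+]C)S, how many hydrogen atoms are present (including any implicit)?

21

Hydrogens are implicit in SMILES; fill each atom to its normal valence:
  4 × C: 2 H each → 8
  3 × C: 3 H each → 9
  3 × C: no H
  1 × N (charge +1): 2 H
  1 × N (charge +1): 1 H
  1 × N: no H
  1 × O: no H
  1 × S: 1 H
  Total hydrogens = 21.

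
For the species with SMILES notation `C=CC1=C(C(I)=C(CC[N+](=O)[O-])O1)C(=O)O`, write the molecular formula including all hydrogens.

C9H8INO5

Heavy atoms from the SMILES: 9 C, 1 I, 1 N, 5 O.
Implicit hydrogens by atom environment:
  4 × C (aromatic): no H
  3 × C: 2 H each → 6
  2 × O: no H
  1 × C: 1 H
  1 × C: no H
  1 × I: no H
  1 × N (charge +1): no H
  1 × O: 1 H
  1 × O (aromatic): no H
  1 × O (charge -1): no H
  Total hydrogens = 8.
Molecular formula: C9H8INO5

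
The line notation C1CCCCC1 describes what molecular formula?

Heavy atoms from the SMILES: 6 C.
Implicit hydrogens by atom environment:
  6 × C: 2 H each → 12
  Total hydrogens = 12.
Molecular formula: C6H12

C6H12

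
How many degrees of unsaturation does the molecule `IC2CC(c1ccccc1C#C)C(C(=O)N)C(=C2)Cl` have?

9

Molecular formula from the SMILES: C15H13ClINO.
DoU = (2C + 2 + N − H − X)/2 = (2·15 + 2 + 1 − 13 − 2)/2 = 18/2 = 9.
(Structurally: 2 ring(s) + 7 π bond(s) = 9.)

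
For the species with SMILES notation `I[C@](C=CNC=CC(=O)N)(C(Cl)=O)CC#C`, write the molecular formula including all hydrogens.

C10H10ClIN2O2

Heavy atoms from the SMILES: 10 C, 1 Cl, 1 I, 2 N, 2 O.
Implicit hydrogens by atom environment:
  5 × C: 1 H each → 5
  4 × C: no H
  2 × O: no H
  1 × C: 2 H
  1 × Cl: no H
  1 × I: no H
  1 × N: 2 H
  1 × N: 1 H
  Total hydrogens = 10.
Molecular formula: C10H10ClIN2O2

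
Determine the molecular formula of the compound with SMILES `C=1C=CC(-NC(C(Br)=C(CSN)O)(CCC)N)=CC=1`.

C13H20BrN3OS

Heavy atoms from the SMILES: 1 Br, 13 C, 3 N, 1 O, 1 S.
Implicit hydrogens by atom environment:
  5 × C (aromatic): 1 H each → 5
  3 × C: 2 H each → 6
  3 × C: no H
  2 × N: 2 H each → 4
  1 × Br: no H
  1 × C: 3 H
  1 × C (aromatic): no H
  1 × N: 1 H
  1 × O: 1 H
  1 × S: no H
  Total hydrogens = 20.
Molecular formula: C13H20BrN3OS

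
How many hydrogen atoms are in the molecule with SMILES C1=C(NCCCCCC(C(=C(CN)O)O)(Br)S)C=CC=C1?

23

Hydrogens are implicit in SMILES; fill each atom to its normal valence:
  6 × C: 2 H each → 12
  5 × C (aromatic): 1 H each → 5
  3 × C: no H
  2 × O: 1 H each → 2
  1 × Br: no H
  1 × C (aromatic): no H
  1 × N: 2 H
  1 × N: 1 H
  1 × S: 1 H
  Total hydrogens = 23.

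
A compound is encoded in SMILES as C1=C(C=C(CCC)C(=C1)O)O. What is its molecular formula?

Heavy atoms from the SMILES: 9 C, 2 O.
Implicit hydrogens by atom environment:
  3 × C (aromatic): 1 H each → 3
  3 × C (aromatic): no H
  2 × C: 2 H each → 4
  2 × O: 1 H each → 2
  1 × C: 3 H
  Total hydrogens = 12.
Molecular formula: C9H12O2

C9H12O2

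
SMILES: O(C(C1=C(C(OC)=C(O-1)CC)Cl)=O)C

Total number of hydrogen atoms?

Hydrogens are implicit in SMILES; fill each atom to its normal valence:
  4 × C (aromatic): no H
  3 × C: 3 H each → 9
  3 × O: no H
  1 × C: 2 H
  1 × C: no H
  1 × Cl: no H
  1 × O (aromatic): no H
  Total hydrogens = 11.

11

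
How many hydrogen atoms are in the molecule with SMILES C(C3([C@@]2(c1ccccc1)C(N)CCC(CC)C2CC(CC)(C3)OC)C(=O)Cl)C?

Hydrogens are implicit in SMILES; fill each atom to its normal valence:
  7 × C: 2 H each → 14
  5 × C (aromatic): 1 H each → 5
  4 × C: 3 H each → 12
  4 × C: no H
  3 × C: 1 H each → 3
  2 × O: no H
  1 × C (aromatic): no H
  1 × Cl: no H
  1 × N: 2 H
  Total hydrogens = 36.

36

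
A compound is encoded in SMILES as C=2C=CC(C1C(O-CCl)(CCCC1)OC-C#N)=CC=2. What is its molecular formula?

C15H18ClNO2

Heavy atoms from the SMILES: 15 C, 1 Cl, 1 N, 2 O.
Implicit hydrogens by atom environment:
  6 × C: 2 H each → 12
  5 × C (aromatic): 1 H each → 5
  2 × C: no H
  2 × O: no H
  1 × C: 1 H
  1 × C (aromatic): no H
  1 × Cl: no H
  1 × N: no H
  Total hydrogens = 18.
Molecular formula: C15H18ClNO2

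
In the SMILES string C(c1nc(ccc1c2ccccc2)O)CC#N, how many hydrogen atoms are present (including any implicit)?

Hydrogens are implicit in SMILES; fill each atom to its normal valence:
  7 × C (aromatic): 1 H each → 7
  4 × C (aromatic): no H
  2 × C: 2 H each → 4
  1 × C: no H
  1 × N (aromatic): no H
  1 × N: no H
  1 × O: 1 H
  Total hydrogens = 12.

12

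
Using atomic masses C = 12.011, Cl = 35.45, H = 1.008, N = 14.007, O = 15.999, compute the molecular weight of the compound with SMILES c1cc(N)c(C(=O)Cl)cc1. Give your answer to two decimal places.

Molecular formula: C7H6ClNO.
M = 7×12.011 + 1×35.45 + 6×1.008 + 1×14.007 + 1×15.999 = 155.58 g/mol.

155.58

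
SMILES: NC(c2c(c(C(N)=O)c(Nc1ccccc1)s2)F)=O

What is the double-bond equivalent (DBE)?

Molecular formula from the SMILES: C12H10FN3O2S.
DoU = (2C + 2 + N − H − X)/2 = (2·12 + 2 + 3 − 10 − 1)/2 = 18/2 = 9.
(Structurally: 2 ring(s) + 7 π bond(s) = 9.)

9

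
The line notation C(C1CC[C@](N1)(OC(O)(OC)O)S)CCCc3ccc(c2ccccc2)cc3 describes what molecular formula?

Heavy atoms from the SMILES: 22 C, 1 N, 4 O, 1 S.
Implicit hydrogens by atom environment:
  9 × C (aromatic): 1 H each → 9
  6 × C: 2 H each → 12
  3 × C (aromatic): no H
  2 × C: no H
  2 × O: 1 H each → 2
  2 × O: no H
  1 × C: 3 H
  1 × C: 1 H
  1 × N: 1 H
  1 × S: 1 H
  Total hydrogens = 29.
Molecular formula: C22H29NO4S

C22H29NO4S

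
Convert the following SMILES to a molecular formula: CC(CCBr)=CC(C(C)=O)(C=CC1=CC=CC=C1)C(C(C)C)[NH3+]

Heavy atoms from the SMILES: 1 Br, 20 C, 1 N, 1 O.
Implicit hydrogens by atom environment:
  5 × C: 1 H each → 5
  5 × C (aromatic): 1 H each → 5
  4 × C: 3 H each → 12
  3 × C: no H
  2 × C: 2 H each → 4
  1 × Br: no H
  1 × C (aromatic): no H
  1 × N (charge +1): 3 H
  1 × O: no H
  Total hydrogens = 29.
Net charge +1.
Molecular formula: C20H29BrNO+

C20H29BrNO+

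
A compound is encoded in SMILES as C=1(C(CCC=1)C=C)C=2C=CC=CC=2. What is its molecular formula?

Heavy atoms from the SMILES: 13 C.
Implicit hydrogens by atom environment:
  5 × C (aromatic): 1 H each → 5
  3 × C: 2 H each → 6
  3 × C: 1 H each → 3
  1 × C: no H
  1 × C (aromatic): no H
  Total hydrogens = 14.
Molecular formula: C13H14

C13H14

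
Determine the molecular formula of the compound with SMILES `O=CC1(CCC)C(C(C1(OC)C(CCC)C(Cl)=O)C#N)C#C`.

Heavy atoms from the SMILES: 17 C, 1 Cl, 1 N, 3 O.
Implicit hydrogens by atom environment:
  5 × C: 1 H each → 5
  5 × C: no H
  4 × C: 2 H each → 8
  3 × C: 3 H each → 9
  3 × O: no H
  1 × Cl: no H
  1 × N: no H
  Total hydrogens = 22.
Molecular formula: C17H22ClNO3

C17H22ClNO3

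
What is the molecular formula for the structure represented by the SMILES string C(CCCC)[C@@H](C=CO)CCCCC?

C13H26O

Heavy atoms from the SMILES: 13 C, 1 O.
Implicit hydrogens by atom environment:
  8 × C: 2 H each → 16
  3 × C: 1 H each → 3
  2 × C: 3 H each → 6
  1 × O: 1 H
  Total hydrogens = 26.
Molecular formula: C13H26O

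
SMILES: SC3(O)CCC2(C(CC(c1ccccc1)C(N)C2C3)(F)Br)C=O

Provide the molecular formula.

C17H21BrFNO2S

Heavy atoms from the SMILES: 1 Br, 17 C, 1 F, 1 N, 2 O, 1 S.
Implicit hydrogens by atom environment:
  5 × C (aromatic): 1 H each → 5
  4 × C: 2 H each → 8
  4 × C: 1 H each → 4
  3 × C: no H
  1 × Br: no H
  1 × C (aromatic): no H
  1 × F: no H
  1 × N: 2 H
  1 × O: 1 H
  1 × O: no H
  1 × S: 1 H
  Total hydrogens = 21.
Molecular formula: C17H21BrFNO2S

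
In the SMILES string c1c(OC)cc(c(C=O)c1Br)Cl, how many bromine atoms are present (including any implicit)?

1

The symbol for bromine appears 1 time in the SMILES.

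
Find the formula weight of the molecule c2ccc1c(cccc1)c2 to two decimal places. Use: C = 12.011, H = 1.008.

Molecular formula: C10H8.
M = 10×12.011 + 8×1.008 = 128.17 g/mol.

128.17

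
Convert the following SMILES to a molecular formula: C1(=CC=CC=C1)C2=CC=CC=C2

Heavy atoms from the SMILES: 12 C.
Implicit hydrogens by atom environment:
  10 × C (aromatic): 1 H each → 10
  2 × C (aromatic): no H
  Total hydrogens = 10.
Molecular formula: C12H10

C12H10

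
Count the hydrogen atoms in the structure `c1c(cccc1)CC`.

Hydrogens are implicit in SMILES; fill each atom to its normal valence:
  5 × C (aromatic): 1 H each → 5
  1 × C: 3 H
  1 × C: 2 H
  1 × C (aromatic): no H
  Total hydrogens = 10.

10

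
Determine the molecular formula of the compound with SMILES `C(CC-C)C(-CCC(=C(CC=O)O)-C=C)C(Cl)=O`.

C14H21ClO3

Heavy atoms from the SMILES: 14 C, 1 Cl, 3 O.
Implicit hydrogens by atom environment:
  7 × C: 2 H each → 14
  3 × C: 1 H each → 3
  3 × C: no H
  2 × O: no H
  1 × C: 3 H
  1 × Cl: no H
  1 × O: 1 H
  Total hydrogens = 21.
Molecular formula: C14H21ClO3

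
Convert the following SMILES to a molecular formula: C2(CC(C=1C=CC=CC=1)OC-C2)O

C11H14O2

Heavy atoms from the SMILES: 11 C, 2 O.
Implicit hydrogens by atom environment:
  5 × C (aromatic): 1 H each → 5
  3 × C: 2 H each → 6
  2 × C: 1 H each → 2
  1 × C (aromatic): no H
  1 × O: 1 H
  1 × O: no H
  Total hydrogens = 14.
Molecular formula: C11H14O2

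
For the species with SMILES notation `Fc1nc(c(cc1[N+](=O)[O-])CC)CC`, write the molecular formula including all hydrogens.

Heavy atoms from the SMILES: 9 C, 1 F, 2 N, 2 O.
Implicit hydrogens by atom environment:
  4 × C (aromatic): no H
  2 × C: 3 H each → 6
  2 × C: 2 H each → 4
  1 × C (aromatic): 1 H
  1 × F: no H
  1 × N (aromatic): no H
  1 × N (charge +1): no H
  1 × O: no H
  1 × O (charge -1): no H
  Total hydrogens = 11.
Molecular formula: C9H11FN2O2

C9H11FN2O2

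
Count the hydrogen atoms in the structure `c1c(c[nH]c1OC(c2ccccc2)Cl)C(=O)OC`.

Hydrogens are implicit in SMILES; fill each atom to its normal valence:
  7 × C (aromatic): 1 H each → 7
  3 × C (aromatic): no H
  3 × O: no H
  1 × C: 3 H
  1 × C: 1 H
  1 × C: no H
  1 × Cl: no H
  1 × N (aromatic): 1 H
  Total hydrogens = 12.

12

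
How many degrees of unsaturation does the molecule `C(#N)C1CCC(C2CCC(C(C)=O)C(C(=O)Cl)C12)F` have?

6

Molecular formula from the SMILES: C14H17ClFNO2.
DoU = (2C + 2 + N − H − X)/2 = (2·14 + 2 + 1 − 17 − 2)/2 = 12/2 = 6.
(Structurally: 2 ring(s) + 4 π bond(s) = 6.)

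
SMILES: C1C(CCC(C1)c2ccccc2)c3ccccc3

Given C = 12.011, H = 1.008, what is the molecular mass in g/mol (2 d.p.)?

Molecular formula: C18H20.
M = 18×12.011 + 20×1.008 = 236.36 g/mol.

236.36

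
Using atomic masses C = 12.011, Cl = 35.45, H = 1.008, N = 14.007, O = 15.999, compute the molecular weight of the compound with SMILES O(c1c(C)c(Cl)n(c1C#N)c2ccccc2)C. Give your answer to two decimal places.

246.69

Molecular formula: C13H11ClN2O.
M = 13×12.011 + 1×35.45 + 11×1.008 + 2×14.007 + 1×15.999 = 246.69 g/mol.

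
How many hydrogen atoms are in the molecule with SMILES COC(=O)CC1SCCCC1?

Hydrogens are implicit in SMILES; fill each atom to its normal valence:
  5 × C: 2 H each → 10
  2 × O: no H
  1 × C: 3 H
  1 × C: 1 H
  1 × C: no H
  1 × S: no H
  Total hydrogens = 14.

14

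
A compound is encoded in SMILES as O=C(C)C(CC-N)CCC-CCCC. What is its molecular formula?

C12H25NO

Heavy atoms from the SMILES: 12 C, 1 N, 1 O.
Implicit hydrogens by atom environment:
  8 × C: 2 H each → 16
  2 × C: 3 H each → 6
  1 × C: 1 H
  1 × C: no H
  1 × N: 2 H
  1 × O: no H
  Total hydrogens = 25.
Molecular formula: C12H25NO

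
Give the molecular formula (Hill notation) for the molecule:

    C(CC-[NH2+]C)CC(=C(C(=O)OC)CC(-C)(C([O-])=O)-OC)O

Heavy atoms from the SMILES: 14 C, 1 N, 6 O.
Implicit hydrogens by atom environment:
  5 × C: 2 H each → 10
  5 × C: no H
  4 × C: 3 H each → 12
  4 × O: no H
  1 × N (charge +1): 2 H
  1 × O: 1 H
  1 × O (charge -1): no H
  Total hydrogens = 25.
Molecular formula: C14H25NO6

C14H25NO6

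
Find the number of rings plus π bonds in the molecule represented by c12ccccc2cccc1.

7

Molecular formula from the SMILES: C10H8.
DoU = (2C + 2 + N − H − X)/2 = (2·10 + 2 + 0 − 8 − 0)/2 = 14/2 = 7.
(Structurally: 2 ring(s) + 5 π bond(s) = 7.)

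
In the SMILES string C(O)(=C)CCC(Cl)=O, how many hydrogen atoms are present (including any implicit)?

Hydrogens are implicit in SMILES; fill each atom to its normal valence:
  3 × C: 2 H each → 6
  2 × C: no H
  1 × Cl: no H
  1 × O: 1 H
  1 × O: no H
  Total hydrogens = 7.

7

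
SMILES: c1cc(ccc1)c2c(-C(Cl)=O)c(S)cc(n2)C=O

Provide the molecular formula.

C13H8ClNO2S

Heavy atoms from the SMILES: 13 C, 1 Cl, 1 N, 2 O, 1 S.
Implicit hydrogens by atom environment:
  6 × C (aromatic): 1 H each → 6
  5 × C (aromatic): no H
  2 × O: no H
  1 × C: 1 H
  1 × C: no H
  1 × Cl: no H
  1 × N (aromatic): no H
  1 × S: 1 H
  Total hydrogens = 8.
Molecular formula: C13H8ClNO2S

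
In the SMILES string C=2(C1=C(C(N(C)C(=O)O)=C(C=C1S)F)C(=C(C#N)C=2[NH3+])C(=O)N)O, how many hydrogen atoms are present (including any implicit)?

Hydrogens are implicit in SMILES; fill each atom to its normal valence:
  9 × C (aromatic): no H
  3 × C: no H
  2 × N: no H
  2 × O: 1 H each → 2
  2 × O: no H
  1 × C: 3 H
  1 × C (aromatic): 1 H
  1 × F: no H
  1 × N (charge +1): 3 H
  1 × N: 2 H
  1 × S: 1 H
  Total hydrogens = 12.

12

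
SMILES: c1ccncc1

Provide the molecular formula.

Heavy atoms from the SMILES: 5 C, 1 N.
Implicit hydrogens by atom environment:
  5 × C (aromatic): 1 H each → 5
  1 × N (aromatic): no H
  Total hydrogens = 5.
Molecular formula: C5H5N

C5H5N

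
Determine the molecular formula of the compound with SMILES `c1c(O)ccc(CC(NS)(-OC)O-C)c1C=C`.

Heavy atoms from the SMILES: 12 C, 1 N, 3 O, 1 S.
Implicit hydrogens by atom environment:
  3 × C (aromatic): 1 H each → 3
  3 × C (aromatic): no H
  2 × C: 3 H each → 6
  2 × C: 2 H each → 4
  2 × O: no H
  1 × C: 1 H
  1 × C: no H
  1 × N: 1 H
  1 × O: 1 H
  1 × S: 1 H
  Total hydrogens = 17.
Molecular formula: C12H17NO3S

C12H17NO3S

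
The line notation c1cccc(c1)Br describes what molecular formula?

Heavy atoms from the SMILES: 1 Br, 6 C.
Implicit hydrogens by atom environment:
  5 × C (aromatic): 1 H each → 5
  1 × Br: no H
  1 × C (aromatic): no H
  Total hydrogens = 5.
Molecular formula: C6H5Br

C6H5Br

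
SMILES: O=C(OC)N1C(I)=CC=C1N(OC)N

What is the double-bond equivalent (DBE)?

Molecular formula from the SMILES: C7H10IN3O3.
DoU = (2C + 2 + N − H − X)/2 = (2·7 + 2 + 3 − 10 − 1)/2 = 8/2 = 4.
(Structurally: 1 ring(s) + 3 π bond(s) = 4.)

4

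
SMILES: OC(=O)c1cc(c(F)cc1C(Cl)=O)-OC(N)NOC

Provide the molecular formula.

C10H10ClFN2O5

Heavy atoms from the SMILES: 10 C, 1 Cl, 1 F, 2 N, 5 O.
Implicit hydrogens by atom environment:
  4 × C (aromatic): no H
  4 × O: no H
  2 × C (aromatic): 1 H each → 2
  2 × C: no H
  1 × C: 3 H
  1 × C: 1 H
  1 × Cl: no H
  1 × F: no H
  1 × N: 2 H
  1 × N: 1 H
  1 × O: 1 H
  Total hydrogens = 10.
Molecular formula: C10H10ClFN2O5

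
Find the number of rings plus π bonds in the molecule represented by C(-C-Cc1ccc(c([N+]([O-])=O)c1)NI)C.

Molecular formula from the SMILES: C10H13IN2O2.
DoU = (2C + 2 + N − H − X)/2 = (2·10 + 2 + 2 − 13 − 1)/2 = 10/2 = 5.
(Structurally: 1 ring(s) + 4 π bond(s) = 5.)

5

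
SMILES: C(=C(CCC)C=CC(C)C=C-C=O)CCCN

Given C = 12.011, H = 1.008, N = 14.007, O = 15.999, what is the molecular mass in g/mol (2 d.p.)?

235.37

Molecular formula: C15H25NO.
M = 15×12.011 + 25×1.008 + 1×14.007 + 1×15.999 = 235.37 g/mol.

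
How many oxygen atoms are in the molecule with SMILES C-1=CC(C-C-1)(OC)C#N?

The symbol for oxygen appears 1 time in the SMILES.

1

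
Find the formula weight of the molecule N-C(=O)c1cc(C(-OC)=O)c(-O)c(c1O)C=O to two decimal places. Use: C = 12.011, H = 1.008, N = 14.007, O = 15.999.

Molecular formula: C10H9NO6.
M = 10×12.011 + 9×1.008 + 1×14.007 + 6×15.999 = 239.18 g/mol.

239.18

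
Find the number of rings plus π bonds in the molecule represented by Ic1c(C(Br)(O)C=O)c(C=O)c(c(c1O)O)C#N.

Molecular formula from the SMILES: C10H5BrINO5.
DoU = (2C + 2 + N − H − X)/2 = (2·10 + 2 + 1 − 5 − 2)/2 = 16/2 = 8.
(Structurally: 1 ring(s) + 7 π bond(s) = 8.)

8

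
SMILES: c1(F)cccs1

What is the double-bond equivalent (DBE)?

3

Molecular formula from the SMILES: C4H3FS.
DoU = (2C + 2 + N − H − X)/2 = (2·4 + 2 + 0 − 3 − 1)/2 = 6/2 = 3.
(Structurally: 1 ring(s) + 2 π bond(s) = 3.)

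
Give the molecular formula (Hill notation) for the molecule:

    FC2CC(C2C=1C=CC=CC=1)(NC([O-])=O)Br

C11H10BrFNO2-

Heavy atoms from the SMILES: 1 Br, 11 C, 1 F, 1 N, 2 O.
Implicit hydrogens by atom environment:
  5 × C (aromatic): 1 H each → 5
  2 × C: 1 H each → 2
  2 × C: no H
  1 × Br: no H
  1 × C: 2 H
  1 × C (aromatic): no H
  1 × F: no H
  1 × N: 1 H
  1 × O: no H
  1 × O (charge -1): no H
  Total hydrogens = 10.
Net charge -1.
Molecular formula: C11H10BrFNO2-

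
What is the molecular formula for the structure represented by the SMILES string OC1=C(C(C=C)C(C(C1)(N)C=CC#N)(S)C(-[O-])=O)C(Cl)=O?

Heavy atoms from the SMILES: 13 C, 1 Cl, 2 N, 4 O, 1 S.
Implicit hydrogens by atom environment:
  7 × C: no H
  4 × C: 1 H each → 4
  2 × C: 2 H each → 4
  2 × O: no H
  1 × Cl: no H
  1 × N: 2 H
  1 × N: no H
  1 × O: 1 H
  1 × O (charge -1): no H
  1 × S: 1 H
  Total hydrogens = 12.
Net charge -1.
Molecular formula: C13H12ClN2O4S-

C13H12ClN2O4S-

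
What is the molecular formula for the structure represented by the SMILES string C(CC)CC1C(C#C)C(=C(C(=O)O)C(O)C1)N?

C13H19NO3

Heavy atoms from the SMILES: 13 C, 1 N, 3 O.
Implicit hydrogens by atom environment:
  4 × C: 2 H each → 8
  4 × C: 1 H each → 4
  4 × C: no H
  2 × O: 1 H each → 2
  1 × C: 3 H
  1 × N: 2 H
  1 × O: no H
  Total hydrogens = 19.
Molecular formula: C13H19NO3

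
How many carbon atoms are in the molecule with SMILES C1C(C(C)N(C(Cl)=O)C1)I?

6

The symbol for carbon appears 6 times in the SMILES. (Cl is a single chlorine, not C + l.)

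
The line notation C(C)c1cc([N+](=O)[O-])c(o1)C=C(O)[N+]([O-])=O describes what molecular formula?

Heavy atoms from the SMILES: 8 C, 2 N, 6 O.
Implicit hydrogens by atom environment:
  3 × C (aromatic): no H
  2 × N (charge +1): no H
  2 × O: no H
  2 × O (charge -1): no H
  1 × C: 3 H
  1 × C: 2 H
  1 × C (aromatic): 1 H
  1 × C: 1 H
  1 × C: no H
  1 × O: 1 H
  1 × O (aromatic): no H
  Total hydrogens = 8.
Molecular formula: C8H8N2O6

C8H8N2O6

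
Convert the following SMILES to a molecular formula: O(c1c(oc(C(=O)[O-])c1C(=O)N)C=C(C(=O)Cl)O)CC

Heavy atoms from the SMILES: 11 C, 1 Cl, 1 N, 7 O.
Implicit hydrogens by atom environment:
  4 × C (aromatic): no H
  4 × C: no H
  4 × O: no H
  1 × C: 3 H
  1 × C: 2 H
  1 × C: 1 H
  1 × Cl: no H
  1 × N: 2 H
  1 × O: 1 H
  1 × O (aromatic): no H
  1 × O (charge -1): no H
  Total hydrogens = 9.
Net charge -1.
Molecular formula: C11H9ClNO7-

C11H9ClNO7-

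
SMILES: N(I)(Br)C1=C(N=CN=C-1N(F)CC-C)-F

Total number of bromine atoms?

1

The symbol for bromine appears 1 time in the SMILES.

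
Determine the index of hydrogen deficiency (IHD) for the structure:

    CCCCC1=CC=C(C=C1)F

Molecular formula from the SMILES: C10H13F.
DoU = (2C + 2 + N − H − X)/2 = (2·10 + 2 + 0 − 13 − 1)/2 = 8/2 = 4.
(Structurally: 1 ring(s) + 3 π bond(s) = 4.)

4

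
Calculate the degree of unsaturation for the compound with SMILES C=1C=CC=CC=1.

Molecular formula from the SMILES: C6H6.
DoU = (2C + 2 + N − H − X)/2 = (2·6 + 2 + 0 − 6 − 0)/2 = 8/2 = 4.
(Structurally: 1 ring(s) + 3 π bond(s) = 4.)

4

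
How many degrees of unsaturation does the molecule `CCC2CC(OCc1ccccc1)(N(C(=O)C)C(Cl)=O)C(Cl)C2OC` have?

7

Molecular formula from the SMILES: C18H23Cl2NO4.
DoU = (2C + 2 + N − H − X)/2 = (2·18 + 2 + 1 − 23 − 2)/2 = 14/2 = 7.
(Structurally: 2 ring(s) + 5 π bond(s) = 7.)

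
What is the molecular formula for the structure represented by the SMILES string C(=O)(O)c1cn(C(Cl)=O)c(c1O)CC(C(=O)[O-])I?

Heavy atoms from the SMILES: 9 C, 1 Cl, 1 I, 1 N, 6 O.
Implicit hydrogens by atom environment:
  3 × C (aromatic): no H
  3 × C: no H
  3 × O: no H
  2 × O: 1 H each → 2
  1 × C: 2 H
  1 × C (aromatic): 1 H
  1 × C: 1 H
  1 × Cl: no H
  1 × I: no H
  1 × N (aromatic): no H
  1 × O (charge -1): no H
  Total hydrogens = 6.
Net charge -1.
Molecular formula: C9H6ClINO6-

C9H6ClINO6-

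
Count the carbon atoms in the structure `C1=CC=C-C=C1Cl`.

The symbol for carbon appears 6 times in the SMILES. (Cl is a single chlorine, not C + l.)

6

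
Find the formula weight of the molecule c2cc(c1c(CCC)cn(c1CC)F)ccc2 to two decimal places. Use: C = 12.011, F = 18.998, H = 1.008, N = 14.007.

Molecular formula: C15H18FN.
M = 15×12.011 + 1×18.998 + 18×1.008 + 1×14.007 = 231.31 g/mol.

231.31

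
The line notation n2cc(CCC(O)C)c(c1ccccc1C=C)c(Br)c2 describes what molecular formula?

Heavy atoms from the SMILES: 1 Br, 17 C, 1 N, 1 O.
Implicit hydrogens by atom environment:
  6 × C (aromatic): 1 H each → 6
  5 × C (aromatic): no H
  3 × C: 2 H each → 6
  2 × C: 1 H each → 2
  1 × Br: no H
  1 × C: 3 H
  1 × N (aromatic): no H
  1 × O: 1 H
  Total hydrogens = 18.
Molecular formula: C17H18BrNO

C17H18BrNO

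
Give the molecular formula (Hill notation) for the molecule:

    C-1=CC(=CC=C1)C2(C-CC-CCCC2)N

C14H21N

Heavy atoms from the SMILES: 14 C, 1 N.
Implicit hydrogens by atom environment:
  7 × C: 2 H each → 14
  5 × C (aromatic): 1 H each → 5
  1 × C: no H
  1 × C (aromatic): no H
  1 × N: 2 H
  Total hydrogens = 21.
Molecular formula: C14H21N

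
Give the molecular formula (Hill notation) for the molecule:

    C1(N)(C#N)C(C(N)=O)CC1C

Heavy atoms from the SMILES: 7 C, 3 N, 1 O.
Implicit hydrogens by atom environment:
  3 × C: no H
  2 × C: 1 H each → 2
  2 × N: 2 H each → 4
  1 × C: 3 H
  1 × C: 2 H
  1 × N: no H
  1 × O: no H
  Total hydrogens = 11.
Molecular formula: C7H11N3O

C7H11N3O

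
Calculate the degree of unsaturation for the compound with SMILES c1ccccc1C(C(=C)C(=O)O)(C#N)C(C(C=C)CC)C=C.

Molecular formula from the SMILES: C19H21NO2.
DoU = (2C + 2 + N − H − X)/2 = (2·19 + 2 + 1 − 21 − 0)/2 = 20/2 = 10.
(Structurally: 1 ring(s) + 9 π bond(s) = 10.)

10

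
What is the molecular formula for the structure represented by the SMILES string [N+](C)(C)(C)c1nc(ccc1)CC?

Heavy atoms from the SMILES: 10 C, 2 N.
Implicit hydrogens by atom environment:
  4 × C: 3 H each → 12
  3 × C (aromatic): 1 H each → 3
  2 × C (aromatic): no H
  1 × C: 2 H
  1 × N (aromatic): no H
  1 × N (charge +1): no H
  Total hydrogens = 17.
Net charge +1.
Molecular formula: C10H17N2+

C10H17N2+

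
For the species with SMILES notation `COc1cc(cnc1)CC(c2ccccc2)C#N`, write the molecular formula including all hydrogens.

C15H14N2O

Heavy atoms from the SMILES: 15 C, 2 N, 1 O.
Implicit hydrogens by atom environment:
  8 × C (aromatic): 1 H each → 8
  3 × C (aromatic): no H
  1 × C: 3 H
  1 × C: 2 H
  1 × C: 1 H
  1 × C: no H
  1 × N (aromatic): no H
  1 × N: no H
  1 × O: no H
  Total hydrogens = 14.
Molecular formula: C15H14N2O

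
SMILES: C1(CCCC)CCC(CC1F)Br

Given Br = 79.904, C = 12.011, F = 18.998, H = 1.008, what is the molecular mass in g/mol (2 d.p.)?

237.16

Molecular formula: C10H18BrF.
M = 1×79.904 + 10×12.011 + 1×18.998 + 18×1.008 = 237.16 g/mol.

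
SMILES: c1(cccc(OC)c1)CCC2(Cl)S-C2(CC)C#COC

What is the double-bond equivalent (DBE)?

Molecular formula from the SMILES: C16H19ClO2S.
DoU = (2C + 2 + N − H − X)/2 = (2·16 + 2 + 0 − 19 − 1)/2 = 14/2 = 7.
(Structurally: 2 ring(s) + 5 π bond(s) = 7.)

7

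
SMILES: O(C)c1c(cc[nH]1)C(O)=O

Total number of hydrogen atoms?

Hydrogens are implicit in SMILES; fill each atom to its normal valence:
  2 × C (aromatic): 1 H each → 2
  2 × C (aromatic): no H
  2 × O: no H
  1 × C: 3 H
  1 × C: no H
  1 × N (aromatic): 1 H
  1 × O: 1 H
  Total hydrogens = 7.

7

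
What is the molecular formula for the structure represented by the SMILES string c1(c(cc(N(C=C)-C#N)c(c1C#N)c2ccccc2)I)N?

Heavy atoms from the SMILES: 16 C, 1 I, 4 N.
Implicit hydrogens by atom environment:
  6 × C (aromatic): 1 H each → 6
  6 × C (aromatic): no H
  3 × N: no H
  2 × C: no H
  1 × C: 2 H
  1 × C: 1 H
  1 × I: no H
  1 × N: 2 H
  Total hydrogens = 11.
Molecular formula: C16H11IN4

C16H11IN4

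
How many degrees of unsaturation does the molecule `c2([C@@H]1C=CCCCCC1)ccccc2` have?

6

Molecular formula from the SMILES: C14H18.
DoU = (2C + 2 + N − H − X)/2 = (2·14 + 2 + 0 − 18 − 0)/2 = 12/2 = 6.
(Structurally: 2 ring(s) + 4 π bond(s) = 6.)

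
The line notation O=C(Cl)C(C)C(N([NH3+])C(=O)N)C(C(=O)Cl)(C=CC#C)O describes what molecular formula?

Heavy atoms from the SMILES: 11 C, 2 Cl, 3 N, 4 O.
Implicit hydrogens by atom environment:
  5 × C: 1 H each → 5
  5 × C: no H
  3 × O: no H
  2 × Cl: no H
  1 × C: 3 H
  1 × N (charge +1): 3 H
  1 × N: 2 H
  1 × N: no H
  1 × O: 1 H
  Total hydrogens = 14.
Net charge +1.
Molecular formula: C11H14Cl2N3O4+

C11H14Cl2N3O4+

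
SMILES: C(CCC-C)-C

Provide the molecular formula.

Heavy atoms from the SMILES: 6 C.
Implicit hydrogens by atom environment:
  4 × C: 2 H each → 8
  2 × C: 3 H each → 6
  Total hydrogens = 14.
Molecular formula: C6H14

C6H14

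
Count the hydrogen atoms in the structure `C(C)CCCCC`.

16

Hydrogens are implicit in SMILES; fill each atom to its normal valence:
  5 × C: 2 H each → 10
  2 × C: 3 H each → 6
  Total hydrogens = 16.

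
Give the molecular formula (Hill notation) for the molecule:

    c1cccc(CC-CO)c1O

C9H12O2

Heavy atoms from the SMILES: 9 C, 2 O.
Implicit hydrogens by atom environment:
  4 × C (aromatic): 1 H each → 4
  3 × C: 2 H each → 6
  2 × C (aromatic): no H
  2 × O: 1 H each → 2
  Total hydrogens = 12.
Molecular formula: C9H12O2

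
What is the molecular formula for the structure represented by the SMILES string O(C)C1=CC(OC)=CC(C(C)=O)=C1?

Heavy atoms from the SMILES: 10 C, 3 O.
Implicit hydrogens by atom environment:
  3 × C: 3 H each → 9
  3 × C (aromatic): 1 H each → 3
  3 × C (aromatic): no H
  3 × O: no H
  1 × C: no H
  Total hydrogens = 12.
Molecular formula: C10H12O3

C10H12O3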